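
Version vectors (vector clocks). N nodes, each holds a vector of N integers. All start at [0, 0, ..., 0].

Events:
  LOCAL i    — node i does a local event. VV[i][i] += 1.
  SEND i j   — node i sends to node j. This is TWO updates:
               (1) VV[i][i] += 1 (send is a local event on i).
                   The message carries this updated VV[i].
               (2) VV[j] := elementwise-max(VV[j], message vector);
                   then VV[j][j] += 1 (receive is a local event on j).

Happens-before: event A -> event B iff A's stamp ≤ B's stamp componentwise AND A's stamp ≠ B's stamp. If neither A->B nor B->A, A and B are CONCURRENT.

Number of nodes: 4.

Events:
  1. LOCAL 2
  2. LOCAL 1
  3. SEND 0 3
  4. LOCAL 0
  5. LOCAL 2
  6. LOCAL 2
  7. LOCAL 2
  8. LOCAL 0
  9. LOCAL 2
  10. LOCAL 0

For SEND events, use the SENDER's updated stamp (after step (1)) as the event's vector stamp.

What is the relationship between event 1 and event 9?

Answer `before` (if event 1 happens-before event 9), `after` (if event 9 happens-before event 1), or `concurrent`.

Answer: before

Derivation:
Initial: VV[0]=[0, 0, 0, 0]
Initial: VV[1]=[0, 0, 0, 0]
Initial: VV[2]=[0, 0, 0, 0]
Initial: VV[3]=[0, 0, 0, 0]
Event 1: LOCAL 2: VV[2][2]++ -> VV[2]=[0, 0, 1, 0]
Event 2: LOCAL 1: VV[1][1]++ -> VV[1]=[0, 1, 0, 0]
Event 3: SEND 0->3: VV[0][0]++ -> VV[0]=[1, 0, 0, 0], msg_vec=[1, 0, 0, 0]; VV[3]=max(VV[3],msg_vec) then VV[3][3]++ -> VV[3]=[1, 0, 0, 1]
Event 4: LOCAL 0: VV[0][0]++ -> VV[0]=[2, 0, 0, 0]
Event 5: LOCAL 2: VV[2][2]++ -> VV[2]=[0, 0, 2, 0]
Event 6: LOCAL 2: VV[2][2]++ -> VV[2]=[0, 0, 3, 0]
Event 7: LOCAL 2: VV[2][2]++ -> VV[2]=[0, 0, 4, 0]
Event 8: LOCAL 0: VV[0][0]++ -> VV[0]=[3, 0, 0, 0]
Event 9: LOCAL 2: VV[2][2]++ -> VV[2]=[0, 0, 5, 0]
Event 10: LOCAL 0: VV[0][0]++ -> VV[0]=[4, 0, 0, 0]
Event 1 stamp: [0, 0, 1, 0]
Event 9 stamp: [0, 0, 5, 0]
[0, 0, 1, 0] <= [0, 0, 5, 0]? True
[0, 0, 5, 0] <= [0, 0, 1, 0]? False
Relation: before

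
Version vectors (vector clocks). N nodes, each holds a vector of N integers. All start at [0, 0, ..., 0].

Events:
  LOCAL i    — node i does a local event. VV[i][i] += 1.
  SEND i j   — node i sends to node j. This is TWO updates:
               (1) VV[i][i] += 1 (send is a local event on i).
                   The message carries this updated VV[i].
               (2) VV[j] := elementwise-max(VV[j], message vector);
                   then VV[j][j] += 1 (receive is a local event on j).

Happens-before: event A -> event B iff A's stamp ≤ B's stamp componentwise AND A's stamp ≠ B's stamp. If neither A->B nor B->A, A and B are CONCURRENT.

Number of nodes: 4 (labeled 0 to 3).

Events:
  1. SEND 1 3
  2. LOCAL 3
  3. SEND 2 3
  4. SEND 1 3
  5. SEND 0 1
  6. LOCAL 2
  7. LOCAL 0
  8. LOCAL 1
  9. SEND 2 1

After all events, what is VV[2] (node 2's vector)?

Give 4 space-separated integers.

Initial: VV[0]=[0, 0, 0, 0]
Initial: VV[1]=[0, 0, 0, 0]
Initial: VV[2]=[0, 0, 0, 0]
Initial: VV[3]=[0, 0, 0, 0]
Event 1: SEND 1->3: VV[1][1]++ -> VV[1]=[0, 1, 0, 0], msg_vec=[0, 1, 0, 0]; VV[3]=max(VV[3],msg_vec) then VV[3][3]++ -> VV[3]=[0, 1, 0, 1]
Event 2: LOCAL 3: VV[3][3]++ -> VV[3]=[0, 1, 0, 2]
Event 3: SEND 2->3: VV[2][2]++ -> VV[2]=[0, 0, 1, 0], msg_vec=[0, 0, 1, 0]; VV[3]=max(VV[3],msg_vec) then VV[3][3]++ -> VV[3]=[0, 1, 1, 3]
Event 4: SEND 1->3: VV[1][1]++ -> VV[1]=[0, 2, 0, 0], msg_vec=[0, 2, 0, 0]; VV[3]=max(VV[3],msg_vec) then VV[3][3]++ -> VV[3]=[0, 2, 1, 4]
Event 5: SEND 0->1: VV[0][0]++ -> VV[0]=[1, 0, 0, 0], msg_vec=[1, 0, 0, 0]; VV[1]=max(VV[1],msg_vec) then VV[1][1]++ -> VV[1]=[1, 3, 0, 0]
Event 6: LOCAL 2: VV[2][2]++ -> VV[2]=[0, 0, 2, 0]
Event 7: LOCAL 0: VV[0][0]++ -> VV[0]=[2, 0, 0, 0]
Event 8: LOCAL 1: VV[1][1]++ -> VV[1]=[1, 4, 0, 0]
Event 9: SEND 2->1: VV[2][2]++ -> VV[2]=[0, 0, 3, 0], msg_vec=[0, 0, 3, 0]; VV[1]=max(VV[1],msg_vec) then VV[1][1]++ -> VV[1]=[1, 5, 3, 0]
Final vectors: VV[0]=[2, 0, 0, 0]; VV[1]=[1, 5, 3, 0]; VV[2]=[0, 0, 3, 0]; VV[3]=[0, 2, 1, 4]

Answer: 0 0 3 0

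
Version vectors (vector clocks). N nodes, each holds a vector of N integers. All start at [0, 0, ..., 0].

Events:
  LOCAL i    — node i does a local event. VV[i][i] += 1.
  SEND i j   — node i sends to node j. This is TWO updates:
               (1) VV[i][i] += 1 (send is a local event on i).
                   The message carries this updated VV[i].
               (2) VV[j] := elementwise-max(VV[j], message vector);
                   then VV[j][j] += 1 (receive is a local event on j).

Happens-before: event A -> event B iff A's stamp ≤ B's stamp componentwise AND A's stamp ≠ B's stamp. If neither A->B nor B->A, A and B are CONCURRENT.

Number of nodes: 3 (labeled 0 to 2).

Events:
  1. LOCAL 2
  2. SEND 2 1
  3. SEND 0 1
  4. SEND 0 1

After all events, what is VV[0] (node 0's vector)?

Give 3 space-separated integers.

Initial: VV[0]=[0, 0, 0]
Initial: VV[1]=[0, 0, 0]
Initial: VV[2]=[0, 0, 0]
Event 1: LOCAL 2: VV[2][2]++ -> VV[2]=[0, 0, 1]
Event 2: SEND 2->1: VV[2][2]++ -> VV[2]=[0, 0, 2], msg_vec=[0, 0, 2]; VV[1]=max(VV[1],msg_vec) then VV[1][1]++ -> VV[1]=[0, 1, 2]
Event 3: SEND 0->1: VV[0][0]++ -> VV[0]=[1, 0, 0], msg_vec=[1, 0, 0]; VV[1]=max(VV[1],msg_vec) then VV[1][1]++ -> VV[1]=[1, 2, 2]
Event 4: SEND 0->1: VV[0][0]++ -> VV[0]=[2, 0, 0], msg_vec=[2, 0, 0]; VV[1]=max(VV[1],msg_vec) then VV[1][1]++ -> VV[1]=[2, 3, 2]
Final vectors: VV[0]=[2, 0, 0]; VV[1]=[2, 3, 2]; VV[2]=[0, 0, 2]

Answer: 2 0 0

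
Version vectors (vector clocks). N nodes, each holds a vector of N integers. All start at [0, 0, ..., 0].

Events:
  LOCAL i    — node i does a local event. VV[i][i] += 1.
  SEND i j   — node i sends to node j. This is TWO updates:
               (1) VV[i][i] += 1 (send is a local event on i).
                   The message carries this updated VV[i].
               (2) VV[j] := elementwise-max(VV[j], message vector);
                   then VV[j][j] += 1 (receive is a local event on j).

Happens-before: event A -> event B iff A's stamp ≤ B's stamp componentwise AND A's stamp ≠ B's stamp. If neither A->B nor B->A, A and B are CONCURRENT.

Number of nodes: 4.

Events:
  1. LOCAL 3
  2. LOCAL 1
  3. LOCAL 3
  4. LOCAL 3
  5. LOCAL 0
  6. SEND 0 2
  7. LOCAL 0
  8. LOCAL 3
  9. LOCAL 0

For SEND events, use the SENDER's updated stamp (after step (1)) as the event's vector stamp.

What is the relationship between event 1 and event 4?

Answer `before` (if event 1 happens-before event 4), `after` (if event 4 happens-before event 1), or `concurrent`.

Answer: before

Derivation:
Initial: VV[0]=[0, 0, 0, 0]
Initial: VV[1]=[0, 0, 0, 0]
Initial: VV[2]=[0, 0, 0, 0]
Initial: VV[3]=[0, 0, 0, 0]
Event 1: LOCAL 3: VV[3][3]++ -> VV[3]=[0, 0, 0, 1]
Event 2: LOCAL 1: VV[1][1]++ -> VV[1]=[0, 1, 0, 0]
Event 3: LOCAL 3: VV[3][3]++ -> VV[3]=[0, 0, 0, 2]
Event 4: LOCAL 3: VV[3][3]++ -> VV[3]=[0, 0, 0, 3]
Event 5: LOCAL 0: VV[0][0]++ -> VV[0]=[1, 0, 0, 0]
Event 6: SEND 0->2: VV[0][0]++ -> VV[0]=[2, 0, 0, 0], msg_vec=[2, 0, 0, 0]; VV[2]=max(VV[2],msg_vec) then VV[2][2]++ -> VV[2]=[2, 0, 1, 0]
Event 7: LOCAL 0: VV[0][0]++ -> VV[0]=[3, 0, 0, 0]
Event 8: LOCAL 3: VV[3][3]++ -> VV[3]=[0, 0, 0, 4]
Event 9: LOCAL 0: VV[0][0]++ -> VV[0]=[4, 0, 0, 0]
Event 1 stamp: [0, 0, 0, 1]
Event 4 stamp: [0, 0, 0, 3]
[0, 0, 0, 1] <= [0, 0, 0, 3]? True
[0, 0, 0, 3] <= [0, 0, 0, 1]? False
Relation: before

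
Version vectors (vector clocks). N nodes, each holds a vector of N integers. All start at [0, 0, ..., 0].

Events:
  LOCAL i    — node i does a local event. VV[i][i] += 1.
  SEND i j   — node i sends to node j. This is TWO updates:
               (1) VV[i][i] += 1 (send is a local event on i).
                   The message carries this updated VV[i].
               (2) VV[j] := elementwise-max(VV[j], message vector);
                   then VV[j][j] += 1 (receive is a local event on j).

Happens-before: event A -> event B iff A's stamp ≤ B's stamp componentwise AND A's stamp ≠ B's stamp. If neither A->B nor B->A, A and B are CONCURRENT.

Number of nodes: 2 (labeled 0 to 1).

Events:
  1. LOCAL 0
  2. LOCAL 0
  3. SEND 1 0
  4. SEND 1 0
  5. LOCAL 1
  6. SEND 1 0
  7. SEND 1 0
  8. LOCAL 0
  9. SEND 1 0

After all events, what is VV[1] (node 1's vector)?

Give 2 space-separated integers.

Initial: VV[0]=[0, 0]
Initial: VV[1]=[0, 0]
Event 1: LOCAL 0: VV[0][0]++ -> VV[0]=[1, 0]
Event 2: LOCAL 0: VV[0][0]++ -> VV[0]=[2, 0]
Event 3: SEND 1->0: VV[1][1]++ -> VV[1]=[0, 1], msg_vec=[0, 1]; VV[0]=max(VV[0],msg_vec) then VV[0][0]++ -> VV[0]=[3, 1]
Event 4: SEND 1->0: VV[1][1]++ -> VV[1]=[0, 2], msg_vec=[0, 2]; VV[0]=max(VV[0],msg_vec) then VV[0][0]++ -> VV[0]=[4, 2]
Event 5: LOCAL 1: VV[1][1]++ -> VV[1]=[0, 3]
Event 6: SEND 1->0: VV[1][1]++ -> VV[1]=[0, 4], msg_vec=[0, 4]; VV[0]=max(VV[0],msg_vec) then VV[0][0]++ -> VV[0]=[5, 4]
Event 7: SEND 1->0: VV[1][1]++ -> VV[1]=[0, 5], msg_vec=[0, 5]; VV[0]=max(VV[0],msg_vec) then VV[0][0]++ -> VV[0]=[6, 5]
Event 8: LOCAL 0: VV[0][0]++ -> VV[0]=[7, 5]
Event 9: SEND 1->0: VV[1][1]++ -> VV[1]=[0, 6], msg_vec=[0, 6]; VV[0]=max(VV[0],msg_vec) then VV[0][0]++ -> VV[0]=[8, 6]
Final vectors: VV[0]=[8, 6]; VV[1]=[0, 6]

Answer: 0 6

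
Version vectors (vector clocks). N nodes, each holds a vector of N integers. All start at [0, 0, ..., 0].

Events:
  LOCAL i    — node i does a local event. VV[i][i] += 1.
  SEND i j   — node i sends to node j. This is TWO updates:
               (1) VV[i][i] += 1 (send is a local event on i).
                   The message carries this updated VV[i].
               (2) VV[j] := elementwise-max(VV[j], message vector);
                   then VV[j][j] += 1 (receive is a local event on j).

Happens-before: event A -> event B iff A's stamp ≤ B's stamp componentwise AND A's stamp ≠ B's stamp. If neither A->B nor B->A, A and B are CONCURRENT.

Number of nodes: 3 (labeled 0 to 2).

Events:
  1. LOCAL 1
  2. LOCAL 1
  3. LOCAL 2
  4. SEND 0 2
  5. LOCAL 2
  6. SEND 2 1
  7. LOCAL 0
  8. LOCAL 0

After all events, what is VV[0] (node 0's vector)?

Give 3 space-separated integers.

Answer: 3 0 0

Derivation:
Initial: VV[0]=[0, 0, 0]
Initial: VV[1]=[0, 0, 0]
Initial: VV[2]=[0, 0, 0]
Event 1: LOCAL 1: VV[1][1]++ -> VV[1]=[0, 1, 0]
Event 2: LOCAL 1: VV[1][1]++ -> VV[1]=[0, 2, 0]
Event 3: LOCAL 2: VV[2][2]++ -> VV[2]=[0, 0, 1]
Event 4: SEND 0->2: VV[0][0]++ -> VV[0]=[1, 0, 0], msg_vec=[1, 0, 0]; VV[2]=max(VV[2],msg_vec) then VV[2][2]++ -> VV[2]=[1, 0, 2]
Event 5: LOCAL 2: VV[2][2]++ -> VV[2]=[1, 0, 3]
Event 6: SEND 2->1: VV[2][2]++ -> VV[2]=[1, 0, 4], msg_vec=[1, 0, 4]; VV[1]=max(VV[1],msg_vec) then VV[1][1]++ -> VV[1]=[1, 3, 4]
Event 7: LOCAL 0: VV[0][0]++ -> VV[0]=[2, 0, 0]
Event 8: LOCAL 0: VV[0][0]++ -> VV[0]=[3, 0, 0]
Final vectors: VV[0]=[3, 0, 0]; VV[1]=[1, 3, 4]; VV[2]=[1, 0, 4]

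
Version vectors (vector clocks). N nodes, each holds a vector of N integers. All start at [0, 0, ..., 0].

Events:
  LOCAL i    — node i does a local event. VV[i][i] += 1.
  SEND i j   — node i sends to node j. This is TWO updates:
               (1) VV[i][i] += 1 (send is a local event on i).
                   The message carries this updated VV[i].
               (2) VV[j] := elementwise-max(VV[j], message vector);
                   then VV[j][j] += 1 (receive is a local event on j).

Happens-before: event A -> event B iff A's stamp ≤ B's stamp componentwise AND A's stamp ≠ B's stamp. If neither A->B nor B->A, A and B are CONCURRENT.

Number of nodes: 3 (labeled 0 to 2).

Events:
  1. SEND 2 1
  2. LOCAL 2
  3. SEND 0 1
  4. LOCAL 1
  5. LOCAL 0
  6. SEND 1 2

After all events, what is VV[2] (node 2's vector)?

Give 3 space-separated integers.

Answer: 1 4 3

Derivation:
Initial: VV[0]=[0, 0, 0]
Initial: VV[1]=[0, 0, 0]
Initial: VV[2]=[0, 0, 0]
Event 1: SEND 2->1: VV[2][2]++ -> VV[2]=[0, 0, 1], msg_vec=[0, 0, 1]; VV[1]=max(VV[1],msg_vec) then VV[1][1]++ -> VV[1]=[0, 1, 1]
Event 2: LOCAL 2: VV[2][2]++ -> VV[2]=[0, 0, 2]
Event 3: SEND 0->1: VV[0][0]++ -> VV[0]=[1, 0, 0], msg_vec=[1, 0, 0]; VV[1]=max(VV[1],msg_vec) then VV[1][1]++ -> VV[1]=[1, 2, 1]
Event 4: LOCAL 1: VV[1][1]++ -> VV[1]=[1, 3, 1]
Event 5: LOCAL 0: VV[0][0]++ -> VV[0]=[2, 0, 0]
Event 6: SEND 1->2: VV[1][1]++ -> VV[1]=[1, 4, 1], msg_vec=[1, 4, 1]; VV[2]=max(VV[2],msg_vec) then VV[2][2]++ -> VV[2]=[1, 4, 3]
Final vectors: VV[0]=[2, 0, 0]; VV[1]=[1, 4, 1]; VV[2]=[1, 4, 3]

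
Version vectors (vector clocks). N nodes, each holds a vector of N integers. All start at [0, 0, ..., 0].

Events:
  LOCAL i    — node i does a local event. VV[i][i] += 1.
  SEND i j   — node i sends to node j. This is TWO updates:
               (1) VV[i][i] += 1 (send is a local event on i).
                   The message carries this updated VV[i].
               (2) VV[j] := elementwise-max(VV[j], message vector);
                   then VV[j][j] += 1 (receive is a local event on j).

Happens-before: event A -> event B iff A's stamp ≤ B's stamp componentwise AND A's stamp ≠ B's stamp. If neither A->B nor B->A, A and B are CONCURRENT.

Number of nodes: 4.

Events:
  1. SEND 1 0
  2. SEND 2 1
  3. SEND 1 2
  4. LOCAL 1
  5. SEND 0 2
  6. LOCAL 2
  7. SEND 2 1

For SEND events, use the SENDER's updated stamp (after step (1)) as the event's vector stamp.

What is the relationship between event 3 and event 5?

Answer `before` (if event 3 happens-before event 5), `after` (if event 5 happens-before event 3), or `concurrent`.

Initial: VV[0]=[0, 0, 0, 0]
Initial: VV[1]=[0, 0, 0, 0]
Initial: VV[2]=[0, 0, 0, 0]
Initial: VV[3]=[0, 0, 0, 0]
Event 1: SEND 1->0: VV[1][1]++ -> VV[1]=[0, 1, 0, 0], msg_vec=[0, 1, 0, 0]; VV[0]=max(VV[0],msg_vec) then VV[0][0]++ -> VV[0]=[1, 1, 0, 0]
Event 2: SEND 2->1: VV[2][2]++ -> VV[2]=[0, 0, 1, 0], msg_vec=[0, 0, 1, 0]; VV[1]=max(VV[1],msg_vec) then VV[1][1]++ -> VV[1]=[0, 2, 1, 0]
Event 3: SEND 1->2: VV[1][1]++ -> VV[1]=[0, 3, 1, 0], msg_vec=[0, 3, 1, 0]; VV[2]=max(VV[2],msg_vec) then VV[2][2]++ -> VV[2]=[0, 3, 2, 0]
Event 4: LOCAL 1: VV[1][1]++ -> VV[1]=[0, 4, 1, 0]
Event 5: SEND 0->2: VV[0][0]++ -> VV[0]=[2, 1, 0, 0], msg_vec=[2, 1, 0, 0]; VV[2]=max(VV[2],msg_vec) then VV[2][2]++ -> VV[2]=[2, 3, 3, 0]
Event 6: LOCAL 2: VV[2][2]++ -> VV[2]=[2, 3, 4, 0]
Event 7: SEND 2->1: VV[2][2]++ -> VV[2]=[2, 3, 5, 0], msg_vec=[2, 3, 5, 0]; VV[1]=max(VV[1],msg_vec) then VV[1][1]++ -> VV[1]=[2, 5, 5, 0]
Event 3 stamp: [0, 3, 1, 0]
Event 5 stamp: [2, 1, 0, 0]
[0, 3, 1, 0] <= [2, 1, 0, 0]? False
[2, 1, 0, 0] <= [0, 3, 1, 0]? False
Relation: concurrent

Answer: concurrent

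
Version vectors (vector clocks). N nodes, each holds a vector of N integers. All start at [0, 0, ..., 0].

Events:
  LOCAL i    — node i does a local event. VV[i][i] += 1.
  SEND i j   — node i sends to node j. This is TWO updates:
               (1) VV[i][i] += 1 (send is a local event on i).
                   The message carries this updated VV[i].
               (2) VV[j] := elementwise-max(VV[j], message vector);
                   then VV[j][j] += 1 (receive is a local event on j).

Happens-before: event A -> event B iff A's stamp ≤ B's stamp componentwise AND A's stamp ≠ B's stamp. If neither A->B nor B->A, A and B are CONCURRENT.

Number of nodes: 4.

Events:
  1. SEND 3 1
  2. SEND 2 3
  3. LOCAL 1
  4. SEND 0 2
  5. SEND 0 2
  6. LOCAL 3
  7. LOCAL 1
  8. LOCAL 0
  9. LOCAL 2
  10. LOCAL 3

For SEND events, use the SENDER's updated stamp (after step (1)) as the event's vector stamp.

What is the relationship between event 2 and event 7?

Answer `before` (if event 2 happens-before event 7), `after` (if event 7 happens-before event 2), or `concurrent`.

Initial: VV[0]=[0, 0, 0, 0]
Initial: VV[1]=[0, 0, 0, 0]
Initial: VV[2]=[0, 0, 0, 0]
Initial: VV[3]=[0, 0, 0, 0]
Event 1: SEND 3->1: VV[3][3]++ -> VV[3]=[0, 0, 0, 1], msg_vec=[0, 0, 0, 1]; VV[1]=max(VV[1],msg_vec) then VV[1][1]++ -> VV[1]=[0, 1, 0, 1]
Event 2: SEND 2->3: VV[2][2]++ -> VV[2]=[0, 0, 1, 0], msg_vec=[0, 0, 1, 0]; VV[3]=max(VV[3],msg_vec) then VV[3][3]++ -> VV[3]=[0, 0, 1, 2]
Event 3: LOCAL 1: VV[1][1]++ -> VV[1]=[0, 2, 0, 1]
Event 4: SEND 0->2: VV[0][0]++ -> VV[0]=[1, 0, 0, 0], msg_vec=[1, 0, 0, 0]; VV[2]=max(VV[2],msg_vec) then VV[2][2]++ -> VV[2]=[1, 0, 2, 0]
Event 5: SEND 0->2: VV[0][0]++ -> VV[0]=[2, 0, 0, 0], msg_vec=[2, 0, 0, 0]; VV[2]=max(VV[2],msg_vec) then VV[2][2]++ -> VV[2]=[2, 0, 3, 0]
Event 6: LOCAL 3: VV[3][3]++ -> VV[3]=[0, 0, 1, 3]
Event 7: LOCAL 1: VV[1][1]++ -> VV[1]=[0, 3, 0, 1]
Event 8: LOCAL 0: VV[0][0]++ -> VV[0]=[3, 0, 0, 0]
Event 9: LOCAL 2: VV[2][2]++ -> VV[2]=[2, 0, 4, 0]
Event 10: LOCAL 3: VV[3][3]++ -> VV[3]=[0, 0, 1, 4]
Event 2 stamp: [0, 0, 1, 0]
Event 7 stamp: [0, 3, 0, 1]
[0, 0, 1, 0] <= [0, 3, 0, 1]? False
[0, 3, 0, 1] <= [0, 0, 1, 0]? False
Relation: concurrent

Answer: concurrent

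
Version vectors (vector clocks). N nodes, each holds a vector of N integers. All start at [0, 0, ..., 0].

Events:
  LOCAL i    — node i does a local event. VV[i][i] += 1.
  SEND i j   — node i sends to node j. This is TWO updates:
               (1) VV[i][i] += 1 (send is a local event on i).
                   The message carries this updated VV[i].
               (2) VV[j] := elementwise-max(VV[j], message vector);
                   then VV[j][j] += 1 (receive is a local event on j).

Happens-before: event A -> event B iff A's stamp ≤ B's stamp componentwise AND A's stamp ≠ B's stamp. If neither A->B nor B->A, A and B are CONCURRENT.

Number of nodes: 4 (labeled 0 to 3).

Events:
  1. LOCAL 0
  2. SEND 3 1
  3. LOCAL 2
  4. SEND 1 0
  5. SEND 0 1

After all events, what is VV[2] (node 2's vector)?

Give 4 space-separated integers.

Answer: 0 0 1 0

Derivation:
Initial: VV[0]=[0, 0, 0, 0]
Initial: VV[1]=[0, 0, 0, 0]
Initial: VV[2]=[0, 0, 0, 0]
Initial: VV[3]=[0, 0, 0, 0]
Event 1: LOCAL 0: VV[0][0]++ -> VV[0]=[1, 0, 0, 0]
Event 2: SEND 3->1: VV[3][3]++ -> VV[3]=[0, 0, 0, 1], msg_vec=[0, 0, 0, 1]; VV[1]=max(VV[1],msg_vec) then VV[1][1]++ -> VV[1]=[0, 1, 0, 1]
Event 3: LOCAL 2: VV[2][2]++ -> VV[2]=[0, 0, 1, 0]
Event 4: SEND 1->0: VV[1][1]++ -> VV[1]=[0, 2, 0, 1], msg_vec=[0, 2, 0, 1]; VV[0]=max(VV[0],msg_vec) then VV[0][0]++ -> VV[0]=[2, 2, 0, 1]
Event 5: SEND 0->1: VV[0][0]++ -> VV[0]=[3, 2, 0, 1], msg_vec=[3, 2, 0, 1]; VV[1]=max(VV[1],msg_vec) then VV[1][1]++ -> VV[1]=[3, 3, 0, 1]
Final vectors: VV[0]=[3, 2, 0, 1]; VV[1]=[3, 3, 0, 1]; VV[2]=[0, 0, 1, 0]; VV[3]=[0, 0, 0, 1]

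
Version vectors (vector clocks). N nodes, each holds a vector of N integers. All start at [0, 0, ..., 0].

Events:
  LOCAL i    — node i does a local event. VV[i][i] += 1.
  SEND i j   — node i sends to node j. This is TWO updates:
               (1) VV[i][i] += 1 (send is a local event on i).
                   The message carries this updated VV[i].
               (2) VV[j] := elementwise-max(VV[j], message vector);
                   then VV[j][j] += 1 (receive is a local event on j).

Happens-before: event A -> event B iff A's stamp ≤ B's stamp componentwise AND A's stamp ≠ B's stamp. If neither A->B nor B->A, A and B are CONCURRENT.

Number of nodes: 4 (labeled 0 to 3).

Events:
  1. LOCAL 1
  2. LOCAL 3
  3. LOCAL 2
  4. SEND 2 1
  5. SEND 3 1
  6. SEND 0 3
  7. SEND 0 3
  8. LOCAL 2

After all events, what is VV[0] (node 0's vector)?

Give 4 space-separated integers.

Initial: VV[0]=[0, 0, 0, 0]
Initial: VV[1]=[0, 0, 0, 0]
Initial: VV[2]=[0, 0, 0, 0]
Initial: VV[3]=[0, 0, 0, 0]
Event 1: LOCAL 1: VV[1][1]++ -> VV[1]=[0, 1, 0, 0]
Event 2: LOCAL 3: VV[3][3]++ -> VV[3]=[0, 0, 0, 1]
Event 3: LOCAL 2: VV[2][2]++ -> VV[2]=[0, 0, 1, 0]
Event 4: SEND 2->1: VV[2][2]++ -> VV[2]=[0, 0, 2, 0], msg_vec=[0, 0, 2, 0]; VV[1]=max(VV[1],msg_vec) then VV[1][1]++ -> VV[1]=[0, 2, 2, 0]
Event 5: SEND 3->1: VV[3][3]++ -> VV[3]=[0, 0, 0, 2], msg_vec=[0, 0, 0, 2]; VV[1]=max(VV[1],msg_vec) then VV[1][1]++ -> VV[1]=[0, 3, 2, 2]
Event 6: SEND 0->3: VV[0][0]++ -> VV[0]=[1, 0, 0, 0], msg_vec=[1, 0, 0, 0]; VV[3]=max(VV[3],msg_vec) then VV[3][3]++ -> VV[3]=[1, 0, 0, 3]
Event 7: SEND 0->3: VV[0][0]++ -> VV[0]=[2, 0, 0, 0], msg_vec=[2, 0, 0, 0]; VV[3]=max(VV[3],msg_vec) then VV[3][3]++ -> VV[3]=[2, 0, 0, 4]
Event 8: LOCAL 2: VV[2][2]++ -> VV[2]=[0, 0, 3, 0]
Final vectors: VV[0]=[2, 0, 0, 0]; VV[1]=[0, 3, 2, 2]; VV[2]=[0, 0, 3, 0]; VV[3]=[2, 0, 0, 4]

Answer: 2 0 0 0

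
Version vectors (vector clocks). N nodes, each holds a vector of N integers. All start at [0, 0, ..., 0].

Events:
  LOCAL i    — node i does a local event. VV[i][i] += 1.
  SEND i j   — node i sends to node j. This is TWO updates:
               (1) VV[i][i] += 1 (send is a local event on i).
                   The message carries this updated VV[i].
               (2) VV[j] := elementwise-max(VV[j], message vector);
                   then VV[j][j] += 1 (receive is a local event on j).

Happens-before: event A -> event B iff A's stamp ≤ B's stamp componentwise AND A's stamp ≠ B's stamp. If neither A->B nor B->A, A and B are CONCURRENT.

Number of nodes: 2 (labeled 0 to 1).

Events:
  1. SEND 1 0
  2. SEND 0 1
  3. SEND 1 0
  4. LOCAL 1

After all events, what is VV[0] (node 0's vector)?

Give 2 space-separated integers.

Initial: VV[0]=[0, 0]
Initial: VV[1]=[0, 0]
Event 1: SEND 1->0: VV[1][1]++ -> VV[1]=[0, 1], msg_vec=[0, 1]; VV[0]=max(VV[0],msg_vec) then VV[0][0]++ -> VV[0]=[1, 1]
Event 2: SEND 0->1: VV[0][0]++ -> VV[0]=[2, 1], msg_vec=[2, 1]; VV[1]=max(VV[1],msg_vec) then VV[1][1]++ -> VV[1]=[2, 2]
Event 3: SEND 1->0: VV[1][1]++ -> VV[1]=[2, 3], msg_vec=[2, 3]; VV[0]=max(VV[0],msg_vec) then VV[0][0]++ -> VV[0]=[3, 3]
Event 4: LOCAL 1: VV[1][1]++ -> VV[1]=[2, 4]
Final vectors: VV[0]=[3, 3]; VV[1]=[2, 4]

Answer: 3 3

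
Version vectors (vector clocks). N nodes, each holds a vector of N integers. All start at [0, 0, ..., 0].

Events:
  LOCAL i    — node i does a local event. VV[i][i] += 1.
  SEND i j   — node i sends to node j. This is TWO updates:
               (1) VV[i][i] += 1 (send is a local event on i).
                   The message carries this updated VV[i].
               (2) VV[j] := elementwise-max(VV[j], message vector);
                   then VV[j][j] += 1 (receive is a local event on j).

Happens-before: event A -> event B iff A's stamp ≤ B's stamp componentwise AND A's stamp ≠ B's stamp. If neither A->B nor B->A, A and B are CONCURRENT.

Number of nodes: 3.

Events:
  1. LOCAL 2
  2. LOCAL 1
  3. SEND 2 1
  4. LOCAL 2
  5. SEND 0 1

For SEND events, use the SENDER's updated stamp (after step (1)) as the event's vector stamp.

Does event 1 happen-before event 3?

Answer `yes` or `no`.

Answer: yes

Derivation:
Initial: VV[0]=[0, 0, 0]
Initial: VV[1]=[0, 0, 0]
Initial: VV[2]=[0, 0, 0]
Event 1: LOCAL 2: VV[2][2]++ -> VV[2]=[0, 0, 1]
Event 2: LOCAL 1: VV[1][1]++ -> VV[1]=[0, 1, 0]
Event 3: SEND 2->1: VV[2][2]++ -> VV[2]=[0, 0, 2], msg_vec=[0, 0, 2]; VV[1]=max(VV[1],msg_vec) then VV[1][1]++ -> VV[1]=[0, 2, 2]
Event 4: LOCAL 2: VV[2][2]++ -> VV[2]=[0, 0, 3]
Event 5: SEND 0->1: VV[0][0]++ -> VV[0]=[1, 0, 0], msg_vec=[1, 0, 0]; VV[1]=max(VV[1],msg_vec) then VV[1][1]++ -> VV[1]=[1, 3, 2]
Event 1 stamp: [0, 0, 1]
Event 3 stamp: [0, 0, 2]
[0, 0, 1] <= [0, 0, 2]? True. Equal? False. Happens-before: True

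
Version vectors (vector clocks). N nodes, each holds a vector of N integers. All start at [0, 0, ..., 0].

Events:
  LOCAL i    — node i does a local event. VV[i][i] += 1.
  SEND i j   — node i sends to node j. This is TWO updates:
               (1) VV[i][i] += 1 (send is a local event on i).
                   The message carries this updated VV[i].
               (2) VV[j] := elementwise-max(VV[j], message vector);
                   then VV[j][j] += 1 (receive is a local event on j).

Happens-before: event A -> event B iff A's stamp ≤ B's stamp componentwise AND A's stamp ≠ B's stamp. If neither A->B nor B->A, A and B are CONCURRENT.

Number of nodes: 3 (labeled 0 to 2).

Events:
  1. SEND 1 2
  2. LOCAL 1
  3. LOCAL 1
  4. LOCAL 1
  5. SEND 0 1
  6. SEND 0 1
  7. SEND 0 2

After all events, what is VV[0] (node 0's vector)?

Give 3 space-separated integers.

Answer: 3 0 0

Derivation:
Initial: VV[0]=[0, 0, 0]
Initial: VV[1]=[0, 0, 0]
Initial: VV[2]=[0, 0, 0]
Event 1: SEND 1->2: VV[1][1]++ -> VV[1]=[0, 1, 0], msg_vec=[0, 1, 0]; VV[2]=max(VV[2],msg_vec) then VV[2][2]++ -> VV[2]=[0, 1, 1]
Event 2: LOCAL 1: VV[1][1]++ -> VV[1]=[0, 2, 0]
Event 3: LOCAL 1: VV[1][1]++ -> VV[1]=[0, 3, 0]
Event 4: LOCAL 1: VV[1][1]++ -> VV[1]=[0, 4, 0]
Event 5: SEND 0->1: VV[0][0]++ -> VV[0]=[1, 0, 0], msg_vec=[1, 0, 0]; VV[1]=max(VV[1],msg_vec) then VV[1][1]++ -> VV[1]=[1, 5, 0]
Event 6: SEND 0->1: VV[0][0]++ -> VV[0]=[2, 0, 0], msg_vec=[2, 0, 0]; VV[1]=max(VV[1],msg_vec) then VV[1][1]++ -> VV[1]=[2, 6, 0]
Event 7: SEND 0->2: VV[0][0]++ -> VV[0]=[3, 0, 0], msg_vec=[3, 0, 0]; VV[2]=max(VV[2],msg_vec) then VV[2][2]++ -> VV[2]=[3, 1, 2]
Final vectors: VV[0]=[3, 0, 0]; VV[1]=[2, 6, 0]; VV[2]=[3, 1, 2]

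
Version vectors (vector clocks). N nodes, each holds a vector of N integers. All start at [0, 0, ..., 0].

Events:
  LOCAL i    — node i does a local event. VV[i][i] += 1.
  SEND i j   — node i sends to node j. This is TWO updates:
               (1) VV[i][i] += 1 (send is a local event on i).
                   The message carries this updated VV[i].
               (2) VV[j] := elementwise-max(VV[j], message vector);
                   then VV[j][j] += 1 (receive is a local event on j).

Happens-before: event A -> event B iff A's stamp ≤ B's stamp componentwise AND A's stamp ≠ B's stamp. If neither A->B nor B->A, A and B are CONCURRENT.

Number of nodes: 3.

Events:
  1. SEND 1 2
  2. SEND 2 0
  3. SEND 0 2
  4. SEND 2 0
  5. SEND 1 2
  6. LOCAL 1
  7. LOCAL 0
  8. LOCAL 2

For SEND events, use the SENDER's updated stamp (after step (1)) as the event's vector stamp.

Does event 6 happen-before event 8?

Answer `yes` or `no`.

Initial: VV[0]=[0, 0, 0]
Initial: VV[1]=[0, 0, 0]
Initial: VV[2]=[0, 0, 0]
Event 1: SEND 1->2: VV[1][1]++ -> VV[1]=[0, 1, 0], msg_vec=[0, 1, 0]; VV[2]=max(VV[2],msg_vec) then VV[2][2]++ -> VV[2]=[0, 1, 1]
Event 2: SEND 2->0: VV[2][2]++ -> VV[2]=[0, 1, 2], msg_vec=[0, 1, 2]; VV[0]=max(VV[0],msg_vec) then VV[0][0]++ -> VV[0]=[1, 1, 2]
Event 3: SEND 0->2: VV[0][0]++ -> VV[0]=[2, 1, 2], msg_vec=[2, 1, 2]; VV[2]=max(VV[2],msg_vec) then VV[2][2]++ -> VV[2]=[2, 1, 3]
Event 4: SEND 2->0: VV[2][2]++ -> VV[2]=[2, 1, 4], msg_vec=[2, 1, 4]; VV[0]=max(VV[0],msg_vec) then VV[0][0]++ -> VV[0]=[3, 1, 4]
Event 5: SEND 1->2: VV[1][1]++ -> VV[1]=[0, 2, 0], msg_vec=[0, 2, 0]; VV[2]=max(VV[2],msg_vec) then VV[2][2]++ -> VV[2]=[2, 2, 5]
Event 6: LOCAL 1: VV[1][1]++ -> VV[1]=[0, 3, 0]
Event 7: LOCAL 0: VV[0][0]++ -> VV[0]=[4, 1, 4]
Event 8: LOCAL 2: VV[2][2]++ -> VV[2]=[2, 2, 6]
Event 6 stamp: [0, 3, 0]
Event 8 stamp: [2, 2, 6]
[0, 3, 0] <= [2, 2, 6]? False. Equal? False. Happens-before: False

Answer: no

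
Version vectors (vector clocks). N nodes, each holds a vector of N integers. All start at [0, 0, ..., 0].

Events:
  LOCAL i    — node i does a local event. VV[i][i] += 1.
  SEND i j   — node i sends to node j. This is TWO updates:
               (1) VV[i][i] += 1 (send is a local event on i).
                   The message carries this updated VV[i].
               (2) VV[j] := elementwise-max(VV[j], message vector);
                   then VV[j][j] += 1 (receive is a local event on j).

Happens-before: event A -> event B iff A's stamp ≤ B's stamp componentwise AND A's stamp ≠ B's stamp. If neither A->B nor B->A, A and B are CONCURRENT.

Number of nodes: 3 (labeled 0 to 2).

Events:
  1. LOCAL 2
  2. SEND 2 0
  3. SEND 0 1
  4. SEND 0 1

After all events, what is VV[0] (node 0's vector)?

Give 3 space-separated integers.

Answer: 3 0 2

Derivation:
Initial: VV[0]=[0, 0, 0]
Initial: VV[1]=[0, 0, 0]
Initial: VV[2]=[0, 0, 0]
Event 1: LOCAL 2: VV[2][2]++ -> VV[2]=[0, 0, 1]
Event 2: SEND 2->0: VV[2][2]++ -> VV[2]=[0, 0, 2], msg_vec=[0, 0, 2]; VV[0]=max(VV[0],msg_vec) then VV[0][0]++ -> VV[0]=[1, 0, 2]
Event 3: SEND 0->1: VV[0][0]++ -> VV[0]=[2, 0, 2], msg_vec=[2, 0, 2]; VV[1]=max(VV[1],msg_vec) then VV[1][1]++ -> VV[1]=[2, 1, 2]
Event 4: SEND 0->1: VV[0][0]++ -> VV[0]=[3, 0, 2], msg_vec=[3, 0, 2]; VV[1]=max(VV[1],msg_vec) then VV[1][1]++ -> VV[1]=[3, 2, 2]
Final vectors: VV[0]=[3, 0, 2]; VV[1]=[3, 2, 2]; VV[2]=[0, 0, 2]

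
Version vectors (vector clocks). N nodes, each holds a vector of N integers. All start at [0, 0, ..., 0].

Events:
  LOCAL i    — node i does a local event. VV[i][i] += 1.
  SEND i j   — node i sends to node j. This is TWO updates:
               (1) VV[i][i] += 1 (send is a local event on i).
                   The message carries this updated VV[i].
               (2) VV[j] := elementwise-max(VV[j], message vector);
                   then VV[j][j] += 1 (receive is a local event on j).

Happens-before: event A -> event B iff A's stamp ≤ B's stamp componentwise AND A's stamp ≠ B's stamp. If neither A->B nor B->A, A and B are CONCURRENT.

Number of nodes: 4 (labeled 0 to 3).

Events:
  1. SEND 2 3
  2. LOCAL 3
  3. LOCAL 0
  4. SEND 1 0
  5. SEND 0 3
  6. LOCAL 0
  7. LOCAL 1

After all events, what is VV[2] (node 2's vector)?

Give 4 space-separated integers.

Answer: 0 0 1 0

Derivation:
Initial: VV[0]=[0, 0, 0, 0]
Initial: VV[1]=[0, 0, 0, 0]
Initial: VV[2]=[0, 0, 0, 0]
Initial: VV[3]=[0, 0, 0, 0]
Event 1: SEND 2->3: VV[2][2]++ -> VV[2]=[0, 0, 1, 0], msg_vec=[0, 0, 1, 0]; VV[3]=max(VV[3],msg_vec) then VV[3][3]++ -> VV[3]=[0, 0, 1, 1]
Event 2: LOCAL 3: VV[3][3]++ -> VV[3]=[0, 0, 1, 2]
Event 3: LOCAL 0: VV[0][0]++ -> VV[0]=[1, 0, 0, 0]
Event 4: SEND 1->0: VV[1][1]++ -> VV[1]=[0, 1, 0, 0], msg_vec=[0, 1, 0, 0]; VV[0]=max(VV[0],msg_vec) then VV[0][0]++ -> VV[0]=[2, 1, 0, 0]
Event 5: SEND 0->3: VV[0][0]++ -> VV[0]=[3, 1, 0, 0], msg_vec=[3, 1, 0, 0]; VV[3]=max(VV[3],msg_vec) then VV[3][3]++ -> VV[3]=[3, 1, 1, 3]
Event 6: LOCAL 0: VV[0][0]++ -> VV[0]=[4, 1, 0, 0]
Event 7: LOCAL 1: VV[1][1]++ -> VV[1]=[0, 2, 0, 0]
Final vectors: VV[0]=[4, 1, 0, 0]; VV[1]=[0, 2, 0, 0]; VV[2]=[0, 0, 1, 0]; VV[3]=[3, 1, 1, 3]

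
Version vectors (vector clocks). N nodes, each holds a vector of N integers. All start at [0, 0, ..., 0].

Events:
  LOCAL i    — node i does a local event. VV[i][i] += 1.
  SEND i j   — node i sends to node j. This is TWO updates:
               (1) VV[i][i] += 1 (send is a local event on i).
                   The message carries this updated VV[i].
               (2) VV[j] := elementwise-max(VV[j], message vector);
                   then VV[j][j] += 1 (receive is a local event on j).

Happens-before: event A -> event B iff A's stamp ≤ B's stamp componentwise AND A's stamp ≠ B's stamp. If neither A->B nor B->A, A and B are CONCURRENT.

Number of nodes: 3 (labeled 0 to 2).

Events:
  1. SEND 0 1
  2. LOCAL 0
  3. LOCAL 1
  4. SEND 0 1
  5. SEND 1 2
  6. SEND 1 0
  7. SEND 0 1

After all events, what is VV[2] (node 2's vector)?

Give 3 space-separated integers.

Initial: VV[0]=[0, 0, 0]
Initial: VV[1]=[0, 0, 0]
Initial: VV[2]=[0, 0, 0]
Event 1: SEND 0->1: VV[0][0]++ -> VV[0]=[1, 0, 0], msg_vec=[1, 0, 0]; VV[1]=max(VV[1],msg_vec) then VV[1][1]++ -> VV[1]=[1, 1, 0]
Event 2: LOCAL 0: VV[0][0]++ -> VV[0]=[2, 0, 0]
Event 3: LOCAL 1: VV[1][1]++ -> VV[1]=[1, 2, 0]
Event 4: SEND 0->1: VV[0][0]++ -> VV[0]=[3, 0, 0], msg_vec=[3, 0, 0]; VV[1]=max(VV[1],msg_vec) then VV[1][1]++ -> VV[1]=[3, 3, 0]
Event 5: SEND 1->2: VV[1][1]++ -> VV[1]=[3, 4, 0], msg_vec=[3, 4, 0]; VV[2]=max(VV[2],msg_vec) then VV[2][2]++ -> VV[2]=[3, 4, 1]
Event 6: SEND 1->0: VV[1][1]++ -> VV[1]=[3, 5, 0], msg_vec=[3, 5, 0]; VV[0]=max(VV[0],msg_vec) then VV[0][0]++ -> VV[0]=[4, 5, 0]
Event 7: SEND 0->1: VV[0][0]++ -> VV[0]=[5, 5, 0], msg_vec=[5, 5, 0]; VV[1]=max(VV[1],msg_vec) then VV[1][1]++ -> VV[1]=[5, 6, 0]
Final vectors: VV[0]=[5, 5, 0]; VV[1]=[5, 6, 0]; VV[2]=[3, 4, 1]

Answer: 3 4 1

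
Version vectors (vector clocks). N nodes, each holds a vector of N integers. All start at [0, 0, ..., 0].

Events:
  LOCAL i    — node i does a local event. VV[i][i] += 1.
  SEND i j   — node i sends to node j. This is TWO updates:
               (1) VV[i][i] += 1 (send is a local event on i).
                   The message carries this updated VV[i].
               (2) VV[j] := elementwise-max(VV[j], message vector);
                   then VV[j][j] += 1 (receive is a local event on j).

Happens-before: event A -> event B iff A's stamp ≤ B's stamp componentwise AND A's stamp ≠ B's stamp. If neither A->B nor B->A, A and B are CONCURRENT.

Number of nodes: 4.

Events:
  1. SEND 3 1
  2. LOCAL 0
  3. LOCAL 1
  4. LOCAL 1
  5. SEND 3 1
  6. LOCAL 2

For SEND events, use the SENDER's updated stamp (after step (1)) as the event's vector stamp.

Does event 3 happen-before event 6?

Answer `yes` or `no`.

Answer: no

Derivation:
Initial: VV[0]=[0, 0, 0, 0]
Initial: VV[1]=[0, 0, 0, 0]
Initial: VV[2]=[0, 0, 0, 0]
Initial: VV[3]=[0, 0, 0, 0]
Event 1: SEND 3->1: VV[3][3]++ -> VV[3]=[0, 0, 0, 1], msg_vec=[0, 0, 0, 1]; VV[1]=max(VV[1],msg_vec) then VV[1][1]++ -> VV[1]=[0, 1, 0, 1]
Event 2: LOCAL 0: VV[0][0]++ -> VV[0]=[1, 0, 0, 0]
Event 3: LOCAL 1: VV[1][1]++ -> VV[1]=[0, 2, 0, 1]
Event 4: LOCAL 1: VV[1][1]++ -> VV[1]=[0, 3, 0, 1]
Event 5: SEND 3->1: VV[3][3]++ -> VV[3]=[0, 0, 0, 2], msg_vec=[0, 0, 0, 2]; VV[1]=max(VV[1],msg_vec) then VV[1][1]++ -> VV[1]=[0, 4, 0, 2]
Event 6: LOCAL 2: VV[2][2]++ -> VV[2]=[0, 0, 1, 0]
Event 3 stamp: [0, 2, 0, 1]
Event 6 stamp: [0, 0, 1, 0]
[0, 2, 0, 1] <= [0, 0, 1, 0]? False. Equal? False. Happens-before: False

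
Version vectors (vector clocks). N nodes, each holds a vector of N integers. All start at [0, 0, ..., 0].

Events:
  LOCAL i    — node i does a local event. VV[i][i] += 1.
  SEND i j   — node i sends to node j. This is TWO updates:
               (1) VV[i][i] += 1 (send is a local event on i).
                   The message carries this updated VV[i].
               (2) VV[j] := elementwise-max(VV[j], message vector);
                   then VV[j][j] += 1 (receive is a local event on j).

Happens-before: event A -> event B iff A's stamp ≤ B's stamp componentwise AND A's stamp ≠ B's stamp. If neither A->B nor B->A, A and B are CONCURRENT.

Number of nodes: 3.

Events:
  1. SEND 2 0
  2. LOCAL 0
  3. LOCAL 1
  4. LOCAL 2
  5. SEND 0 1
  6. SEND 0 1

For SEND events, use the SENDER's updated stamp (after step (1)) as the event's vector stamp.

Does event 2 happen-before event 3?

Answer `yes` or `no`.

Answer: no

Derivation:
Initial: VV[0]=[0, 0, 0]
Initial: VV[1]=[0, 0, 0]
Initial: VV[2]=[0, 0, 0]
Event 1: SEND 2->0: VV[2][2]++ -> VV[2]=[0, 0, 1], msg_vec=[0, 0, 1]; VV[0]=max(VV[0],msg_vec) then VV[0][0]++ -> VV[0]=[1, 0, 1]
Event 2: LOCAL 0: VV[0][0]++ -> VV[0]=[2, 0, 1]
Event 3: LOCAL 1: VV[1][1]++ -> VV[1]=[0, 1, 0]
Event 4: LOCAL 2: VV[2][2]++ -> VV[2]=[0, 0, 2]
Event 5: SEND 0->1: VV[0][0]++ -> VV[0]=[3, 0, 1], msg_vec=[3, 0, 1]; VV[1]=max(VV[1],msg_vec) then VV[1][1]++ -> VV[1]=[3, 2, 1]
Event 6: SEND 0->1: VV[0][0]++ -> VV[0]=[4, 0, 1], msg_vec=[4, 0, 1]; VV[1]=max(VV[1],msg_vec) then VV[1][1]++ -> VV[1]=[4, 3, 1]
Event 2 stamp: [2, 0, 1]
Event 3 stamp: [0, 1, 0]
[2, 0, 1] <= [0, 1, 0]? False. Equal? False. Happens-before: False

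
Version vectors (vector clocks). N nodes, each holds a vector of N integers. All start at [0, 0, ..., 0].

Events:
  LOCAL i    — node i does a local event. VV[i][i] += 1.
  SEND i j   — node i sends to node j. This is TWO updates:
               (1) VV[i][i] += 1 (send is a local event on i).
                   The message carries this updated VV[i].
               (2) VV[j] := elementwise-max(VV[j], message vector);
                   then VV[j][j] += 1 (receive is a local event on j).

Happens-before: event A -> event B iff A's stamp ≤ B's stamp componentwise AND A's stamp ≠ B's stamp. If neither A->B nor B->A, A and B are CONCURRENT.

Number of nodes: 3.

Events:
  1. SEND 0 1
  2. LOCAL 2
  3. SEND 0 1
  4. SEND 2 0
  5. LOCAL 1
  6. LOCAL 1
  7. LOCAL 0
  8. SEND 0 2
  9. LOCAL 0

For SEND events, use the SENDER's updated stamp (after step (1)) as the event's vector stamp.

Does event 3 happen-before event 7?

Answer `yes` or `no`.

Answer: yes

Derivation:
Initial: VV[0]=[0, 0, 0]
Initial: VV[1]=[0, 0, 0]
Initial: VV[2]=[0, 0, 0]
Event 1: SEND 0->1: VV[0][0]++ -> VV[0]=[1, 0, 0], msg_vec=[1, 0, 0]; VV[1]=max(VV[1],msg_vec) then VV[1][1]++ -> VV[1]=[1, 1, 0]
Event 2: LOCAL 2: VV[2][2]++ -> VV[2]=[0, 0, 1]
Event 3: SEND 0->1: VV[0][0]++ -> VV[0]=[2, 0, 0], msg_vec=[2, 0, 0]; VV[1]=max(VV[1],msg_vec) then VV[1][1]++ -> VV[1]=[2, 2, 0]
Event 4: SEND 2->0: VV[2][2]++ -> VV[2]=[0, 0, 2], msg_vec=[0, 0, 2]; VV[0]=max(VV[0],msg_vec) then VV[0][0]++ -> VV[0]=[3, 0, 2]
Event 5: LOCAL 1: VV[1][1]++ -> VV[1]=[2, 3, 0]
Event 6: LOCAL 1: VV[1][1]++ -> VV[1]=[2, 4, 0]
Event 7: LOCAL 0: VV[0][0]++ -> VV[0]=[4, 0, 2]
Event 8: SEND 0->2: VV[0][0]++ -> VV[0]=[5, 0, 2], msg_vec=[5, 0, 2]; VV[2]=max(VV[2],msg_vec) then VV[2][2]++ -> VV[2]=[5, 0, 3]
Event 9: LOCAL 0: VV[0][0]++ -> VV[0]=[6, 0, 2]
Event 3 stamp: [2, 0, 0]
Event 7 stamp: [4, 0, 2]
[2, 0, 0] <= [4, 0, 2]? True. Equal? False. Happens-before: True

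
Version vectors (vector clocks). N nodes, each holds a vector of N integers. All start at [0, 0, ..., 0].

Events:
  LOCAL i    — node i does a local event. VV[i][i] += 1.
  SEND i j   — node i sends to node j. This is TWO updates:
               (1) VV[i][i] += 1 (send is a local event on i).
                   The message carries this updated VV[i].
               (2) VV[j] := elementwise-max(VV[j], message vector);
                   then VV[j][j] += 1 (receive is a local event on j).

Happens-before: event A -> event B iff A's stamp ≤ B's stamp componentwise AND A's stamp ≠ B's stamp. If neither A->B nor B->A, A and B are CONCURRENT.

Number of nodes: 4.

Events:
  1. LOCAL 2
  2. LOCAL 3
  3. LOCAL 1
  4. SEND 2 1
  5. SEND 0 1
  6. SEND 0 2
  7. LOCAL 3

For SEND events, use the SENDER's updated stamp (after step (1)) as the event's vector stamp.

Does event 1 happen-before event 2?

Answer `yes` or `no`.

Answer: no

Derivation:
Initial: VV[0]=[0, 0, 0, 0]
Initial: VV[1]=[0, 0, 0, 0]
Initial: VV[2]=[0, 0, 0, 0]
Initial: VV[3]=[0, 0, 0, 0]
Event 1: LOCAL 2: VV[2][2]++ -> VV[2]=[0, 0, 1, 0]
Event 2: LOCAL 3: VV[3][3]++ -> VV[3]=[0, 0, 0, 1]
Event 3: LOCAL 1: VV[1][1]++ -> VV[1]=[0, 1, 0, 0]
Event 4: SEND 2->1: VV[2][2]++ -> VV[2]=[0, 0, 2, 0], msg_vec=[0, 0, 2, 0]; VV[1]=max(VV[1],msg_vec) then VV[1][1]++ -> VV[1]=[0, 2, 2, 0]
Event 5: SEND 0->1: VV[0][0]++ -> VV[0]=[1, 0, 0, 0], msg_vec=[1, 0, 0, 0]; VV[1]=max(VV[1],msg_vec) then VV[1][1]++ -> VV[1]=[1, 3, 2, 0]
Event 6: SEND 0->2: VV[0][0]++ -> VV[0]=[2, 0, 0, 0], msg_vec=[2, 0, 0, 0]; VV[2]=max(VV[2],msg_vec) then VV[2][2]++ -> VV[2]=[2, 0, 3, 0]
Event 7: LOCAL 3: VV[3][3]++ -> VV[3]=[0, 0, 0, 2]
Event 1 stamp: [0, 0, 1, 0]
Event 2 stamp: [0, 0, 0, 1]
[0, 0, 1, 0] <= [0, 0, 0, 1]? False. Equal? False. Happens-before: False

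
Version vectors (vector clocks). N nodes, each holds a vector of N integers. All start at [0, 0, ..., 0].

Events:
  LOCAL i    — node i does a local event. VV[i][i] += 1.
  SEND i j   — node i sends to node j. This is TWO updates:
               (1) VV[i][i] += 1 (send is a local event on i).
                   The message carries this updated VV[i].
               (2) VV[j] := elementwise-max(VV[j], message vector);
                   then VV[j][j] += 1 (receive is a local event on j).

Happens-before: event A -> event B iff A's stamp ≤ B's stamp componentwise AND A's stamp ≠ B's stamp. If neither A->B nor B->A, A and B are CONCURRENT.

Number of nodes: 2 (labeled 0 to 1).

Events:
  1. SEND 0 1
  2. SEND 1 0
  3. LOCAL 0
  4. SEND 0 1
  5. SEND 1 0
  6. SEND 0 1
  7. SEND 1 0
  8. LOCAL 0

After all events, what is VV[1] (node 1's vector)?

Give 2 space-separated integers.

Answer: 6 6

Derivation:
Initial: VV[0]=[0, 0]
Initial: VV[1]=[0, 0]
Event 1: SEND 0->1: VV[0][0]++ -> VV[0]=[1, 0], msg_vec=[1, 0]; VV[1]=max(VV[1],msg_vec) then VV[1][1]++ -> VV[1]=[1, 1]
Event 2: SEND 1->0: VV[1][1]++ -> VV[1]=[1, 2], msg_vec=[1, 2]; VV[0]=max(VV[0],msg_vec) then VV[0][0]++ -> VV[0]=[2, 2]
Event 3: LOCAL 0: VV[0][0]++ -> VV[0]=[3, 2]
Event 4: SEND 0->1: VV[0][0]++ -> VV[0]=[4, 2], msg_vec=[4, 2]; VV[1]=max(VV[1],msg_vec) then VV[1][1]++ -> VV[1]=[4, 3]
Event 5: SEND 1->0: VV[1][1]++ -> VV[1]=[4, 4], msg_vec=[4, 4]; VV[0]=max(VV[0],msg_vec) then VV[0][0]++ -> VV[0]=[5, 4]
Event 6: SEND 0->1: VV[0][0]++ -> VV[0]=[6, 4], msg_vec=[6, 4]; VV[1]=max(VV[1],msg_vec) then VV[1][1]++ -> VV[1]=[6, 5]
Event 7: SEND 1->0: VV[1][1]++ -> VV[1]=[6, 6], msg_vec=[6, 6]; VV[0]=max(VV[0],msg_vec) then VV[0][0]++ -> VV[0]=[7, 6]
Event 8: LOCAL 0: VV[0][0]++ -> VV[0]=[8, 6]
Final vectors: VV[0]=[8, 6]; VV[1]=[6, 6]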